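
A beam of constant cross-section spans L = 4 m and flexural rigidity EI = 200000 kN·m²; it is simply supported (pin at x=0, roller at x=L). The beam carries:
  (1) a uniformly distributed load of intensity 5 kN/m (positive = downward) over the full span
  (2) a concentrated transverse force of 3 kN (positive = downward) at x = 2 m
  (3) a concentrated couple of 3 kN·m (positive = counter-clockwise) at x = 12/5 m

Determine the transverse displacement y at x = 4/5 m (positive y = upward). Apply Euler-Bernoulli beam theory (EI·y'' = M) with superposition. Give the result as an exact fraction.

y(4/5) = -1213/18750000 m

Load 1 — uniform load w=5 kN/m over full span:
  y_1 = -wx(L³-2Lx²+x³)/(24EI) = -5·(4/5)·(4³-2·4·(4/5)²+(4/5)³)/(24·200000) = -58/1171875 m
Load 2 — point force P=3 kN at a=2 m (b=L-a=2):
  y_2 = -Pbx(L²-b²-x²)/(6LEI)  [x≤a] = -3·2·(4/5)·(4²-2²-(4/5)²)/(6·4·200000) = -71/6250000 m
Load 3 — applied couple M₀=3 kN·m at a=12/5 m (b=L-a=8/5):
  y_3 = (M₀x³/(6L)+C₁x)/EI  [x≤a] with C₁=M₀(3b²-L²)/(6L)=-26/25 = (3·(4/5)³/(6·4)+(-26/25)·(4/5))/200000 = -3/781250 m
Superposition: y = Σ y_i = -1213/18750000 m ≈ -0.000065 m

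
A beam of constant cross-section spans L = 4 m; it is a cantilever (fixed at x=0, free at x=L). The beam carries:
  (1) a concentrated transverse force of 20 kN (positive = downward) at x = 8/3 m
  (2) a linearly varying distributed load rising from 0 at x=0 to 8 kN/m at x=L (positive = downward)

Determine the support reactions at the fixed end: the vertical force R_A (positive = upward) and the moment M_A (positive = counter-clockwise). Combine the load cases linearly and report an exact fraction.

R_A = 36 kN, M_A = 96 kN·m

Load 1 — point force P=20 kN at a=8/3 m (b=L-a=4/3):
  R_A = P = 20 kN
  M_A = Pa = 20·(8/3) = 160/3 kN·m
Load 2 — triangular load w₀=8 kN/m (0→w₀ over full span):
  R_A = w₀L/2 = 8·4/2 = 16 kN
  M_A = w₀L²/3 = 8·4²/3 = 128/3 kN·m
Superposition: R_A = 36 kN, M_A = 96 kN·m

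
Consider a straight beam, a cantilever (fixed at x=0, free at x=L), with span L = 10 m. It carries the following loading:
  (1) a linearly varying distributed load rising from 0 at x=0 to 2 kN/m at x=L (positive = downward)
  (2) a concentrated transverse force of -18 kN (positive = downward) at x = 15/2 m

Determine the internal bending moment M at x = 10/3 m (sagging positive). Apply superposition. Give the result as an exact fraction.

Load 1 — triangular load w₀=2 kN/m (0→w₀ over full span):
  M_1 = w₀Lx/2 - w₀L²/3 - w₀x³/(6L) = 2·10·(10/3)/2 - 2·10²/3 - 2·(10/3)³/(6·10) = -2800/81 kN·m
Load 2 — point force P=-18 kN at a=15/2 m (b=L-a=5/2):
  M_2 = -P(a-x)  [x≤a] = -(-18)·((15/2)-(10/3)) = 75 kN·m
Superposition: M = Σ M_i = 3275/81 kN·m ≈ 40.432099 kN·m

M(10/3) = 3275/81 kN·m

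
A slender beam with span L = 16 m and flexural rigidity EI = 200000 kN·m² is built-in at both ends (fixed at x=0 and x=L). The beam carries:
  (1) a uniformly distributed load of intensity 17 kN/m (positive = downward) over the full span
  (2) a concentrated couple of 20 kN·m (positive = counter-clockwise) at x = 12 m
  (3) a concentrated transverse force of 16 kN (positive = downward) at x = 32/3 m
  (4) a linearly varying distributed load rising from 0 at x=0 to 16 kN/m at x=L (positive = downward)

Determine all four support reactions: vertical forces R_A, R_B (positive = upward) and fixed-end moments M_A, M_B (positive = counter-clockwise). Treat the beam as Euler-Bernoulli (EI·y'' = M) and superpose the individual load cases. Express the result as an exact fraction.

Load 1 — uniform load w=17 kN/m over full span:
  R_A = wL/2 = 17·16/2 = 136 kN
  M_A = wL²/12 = 17·16²/12 = 1088/3 kN·m
  R_B = wL/2 = 17·16/2 = 136 kN
  M_B = -wL²/12 = -17·16²/12 = -1088/3 kN·m
Load 2 — applied couple M₀=20 kN·m at a=12 m (b=L-a=4):
  R_A = 6M₀ab/L³ = 6·20·12·4/16³ = 45/32 kN
  M_A = M₀b(2a-b)/L² = 20·4·(2·12-4)/16² = 25/4 kN·m
  R_B = -6M₀ab/L³ = -6·20·12·4/16³ = -45/32 kN
  M_B = M₀a(2b-a)/L² = 20·12·(2·4-12)/16² = -15/4 kN·m
Load 3 — point force P=16 kN at a=32/3 m (b=L-a=16/3):
  R_A = Pb²(3a+b)/L³ = 16·(16/3)²·(3·(32/3)+(16/3))/16³ = 112/27 kN
  M_A = Pab²/L² = 16·(32/3)·(16/3)²/16² = 512/27 kN·m
  R_B = Pa²(a+3b)/L³ = 16·(32/3)²·((32/3)+3·(16/3))/16³ = 320/27 kN
  M_B = -Pa²b/L² = -16·(32/3)²·(16/3)/16² = -1024/27 kN·m
Load 4 — triangular load w₀=16 kN/m (0→w₀ over full span):
  R_A = 3w₀L/20 = 3·16·16/20 = 192/5 kN
  M_A = w₀L²/30 = 16·16²/30 = 2048/15 kN·m
  R_B = 7w₀L/20 = 7·16·16/20 = 448/5 kN
  M_B = -w₀L²/20 = -16·16²/20 = -1024/5 kN·m
Superposition: R_A = 777403/4320 kN, M_A = 283183/540 kN·m, R_B = 1019717/4320 kN, M_B = -328937/540 kN·m

R_A = 777403/4320 kN, M_A = 283183/540 kN·m, R_B = 1019717/4320 kN, M_B = -328937/540 kN·m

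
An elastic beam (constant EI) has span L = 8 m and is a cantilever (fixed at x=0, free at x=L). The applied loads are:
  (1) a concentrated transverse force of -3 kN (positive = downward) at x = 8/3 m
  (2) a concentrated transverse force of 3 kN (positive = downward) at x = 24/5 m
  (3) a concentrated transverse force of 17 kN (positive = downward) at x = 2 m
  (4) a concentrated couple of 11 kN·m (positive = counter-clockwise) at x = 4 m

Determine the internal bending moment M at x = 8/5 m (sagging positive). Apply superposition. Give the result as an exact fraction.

M(8/5) = -11/5 kN·m

Load 1 — point force P=-3 kN at a=8/3 m (b=L-a=16/3):
  M_1 = -P(a-x)  [x≤a] = -(-3)·((8/3)-(8/5)) = 16/5 kN·m
Load 2 — point force P=3 kN at a=24/5 m (b=L-a=16/5):
  M_2 = -P(a-x)  [x≤a] = -3·((24/5)-(8/5)) = -48/5 kN·m
Load 3 — point force P=17 kN at a=2 m (b=L-a=6):
  M_3 = -P(a-x)  [x≤a] = -17·(2-(8/5)) = -34/5 kN·m
Load 4 — applied couple M₀=11 kN·m at a=4 m (b=L-a=4):
  M_4 = M₀  [x≤a] = 11 = 11 kN·m
Superposition: M = Σ M_i = -11/5 kN·m ≈ -2.200000 kN·m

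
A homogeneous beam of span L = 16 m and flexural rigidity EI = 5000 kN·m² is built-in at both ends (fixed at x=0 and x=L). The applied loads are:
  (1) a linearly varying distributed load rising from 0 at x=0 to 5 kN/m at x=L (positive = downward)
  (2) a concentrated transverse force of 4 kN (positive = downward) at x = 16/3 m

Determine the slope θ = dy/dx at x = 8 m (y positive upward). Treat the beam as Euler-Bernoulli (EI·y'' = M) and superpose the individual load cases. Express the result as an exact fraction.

Load 1 — triangular load w₀=5 kN/m (0→w₀ over full span):
  θ_1 = -w₀(2x(L-x)(L-2x)(x+2L)+x²(L-x)²)/(120LEI) = -5·(2·8·(16-8)·(16-2·8)·(8+2·16)+8²·(16-8)²)/(120·16·5000) = -4/1875 rad
Load 2 — point force P=4 kN at a=16/3 m (b=L-a=32/3):
  θ_2 = Pa²(L-x)(2bL-(3b+a)(L-x))/(2L³EI)  [x>a] = 4·(16/3)²·(16-8)·(2·(32/3)·16-(3·(32/3)+(16/3))·(16-8))/(2·16³·5000) = 16/16875 rad
Superposition: θ = Σ θ_i = -4/3375 rad ≈ -0.001185 rad

θ(8) = -4/3375 rad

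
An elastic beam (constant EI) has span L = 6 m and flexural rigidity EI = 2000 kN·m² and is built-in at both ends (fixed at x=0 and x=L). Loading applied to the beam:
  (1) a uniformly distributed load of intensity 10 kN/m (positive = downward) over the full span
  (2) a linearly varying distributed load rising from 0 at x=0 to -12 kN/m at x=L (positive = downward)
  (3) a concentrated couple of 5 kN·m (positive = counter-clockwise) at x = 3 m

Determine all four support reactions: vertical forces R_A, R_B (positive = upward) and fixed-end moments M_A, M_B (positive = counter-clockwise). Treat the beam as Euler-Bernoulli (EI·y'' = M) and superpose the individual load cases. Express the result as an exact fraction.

Load 1 — uniform load w=10 kN/m over full span:
  R_A = wL/2 = 10·6/2 = 30 kN
  M_A = wL²/12 = 10·6²/12 = 30 kN·m
  R_B = wL/2 = 10·6/2 = 30 kN
  M_B = -wL²/12 = -10·6²/12 = -30 kN·m
Load 2 — triangular load w₀=-12 kN/m (0→w₀ over full span):
  R_A = 3w₀L/20 = 3·(-12)·6/20 = -54/5 kN
  M_A = w₀L²/30 = (-12)·6²/30 = -72/5 kN·m
  R_B = 7w₀L/20 = 7·(-12)·6/20 = -126/5 kN
  M_B = -w₀L²/20 = -(-12)·6²/20 = 108/5 kN·m
Load 3 — applied couple M₀=5 kN·m at a=3 m (b=L-a=3):
  R_A = 6M₀ab/L³ = 6·5·3·3/6³ = 5/4 kN
  M_A = M₀b(2a-b)/L² = 5·3·(2·3-3)/6² = 5/4 kN·m
  R_B = -6M₀ab/L³ = -6·5·3·3/6³ = -5/4 kN
  M_B = M₀a(2b-a)/L² = 5·3·(2·3-3)/6² = 5/4 kN·m
Superposition: R_A = 409/20 kN, M_A = 337/20 kN·m, R_B = 71/20 kN, M_B = -143/20 kN·m

R_A = 409/20 kN, M_A = 337/20 kN·m, R_B = 71/20 kN, M_B = -143/20 kN·m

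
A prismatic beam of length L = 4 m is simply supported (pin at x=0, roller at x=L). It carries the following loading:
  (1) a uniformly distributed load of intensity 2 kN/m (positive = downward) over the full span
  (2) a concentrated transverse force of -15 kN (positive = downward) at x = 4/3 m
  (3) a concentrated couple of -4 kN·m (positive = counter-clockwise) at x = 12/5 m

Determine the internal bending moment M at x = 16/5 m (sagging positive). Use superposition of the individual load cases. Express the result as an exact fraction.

M(16/5) = -16/25 kN·m

Load 1 — uniform load w=2 kN/m over full span:
  M_1 = wx(L-x)/2 = 2·(16/5)·(4-(16/5))/2 = 64/25 kN·m
Load 2 — point force P=-15 kN at a=4/3 m (b=L-a=8/3):
  M_2 = Pa(L-x)/L  [x>a] = (-15)·(4/3)·(4-(16/5))/4 = -4 kN·m
Load 3 — applied couple M₀=-4 kN·m at a=12/5 m (b=L-a=8/5):
  M_3 = M₀x/L - M₀  [x>a] = (-4)·(16/5)/4 - (-4) = 4/5 kN·m
Superposition: M = Σ M_i = -16/25 kN·m ≈ -0.640000 kN·m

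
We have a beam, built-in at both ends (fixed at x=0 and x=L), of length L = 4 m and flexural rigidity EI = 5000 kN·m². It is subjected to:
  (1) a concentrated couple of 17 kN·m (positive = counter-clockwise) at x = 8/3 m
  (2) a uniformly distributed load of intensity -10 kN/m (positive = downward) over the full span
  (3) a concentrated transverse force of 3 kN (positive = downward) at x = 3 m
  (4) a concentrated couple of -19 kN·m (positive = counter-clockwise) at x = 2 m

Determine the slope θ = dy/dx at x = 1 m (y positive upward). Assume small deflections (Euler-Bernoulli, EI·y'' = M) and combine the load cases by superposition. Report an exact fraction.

Load 1 — applied couple M₀=17 kN·m at a=8/3 m (b=L-a=4/3):
  θ_1 = (R_Ax²/2 - M_Ax)/EI  [x≤a] with R_A=17/3, M_A=17/3 = ((17/3)·1²/2 - (17/3)·1)/5000 = -17/30000 rad
Load 2 — uniform load w=-10 kN/m over full span:
  θ_2 = -wx(L-x)(L-2x)/(12EI) = -(-10)·1·(4-1)·(4-2·1)/(12·5000) = 1/1000 rad
Load 3 — point force P=3 kN at a=3 m (b=L-a=1):
  θ_3 = -Pb²x(2aL-(3a+b)x)/(2L³EI)  [x≤a] = -3·1²·1·(2·3·4-(3·3+1)·1)/(2·4³·5000) = -21/320000 rad
Load 4 — applied couple M₀=-19 kN·m at a=2 m (b=L-a=2):
  θ_4 = (R_Ax²/2 - M_Ax)/EI  [x≤a] with R_A=-57/8, M_A=-19/4 = ((-57/8)·1²/2 - (-19/4)·1)/5000 = 19/80000 rad
Superposition: θ = Σ θ_i = 581/960000 rad ≈ 0.000605 rad

θ(1) = 581/960000 rad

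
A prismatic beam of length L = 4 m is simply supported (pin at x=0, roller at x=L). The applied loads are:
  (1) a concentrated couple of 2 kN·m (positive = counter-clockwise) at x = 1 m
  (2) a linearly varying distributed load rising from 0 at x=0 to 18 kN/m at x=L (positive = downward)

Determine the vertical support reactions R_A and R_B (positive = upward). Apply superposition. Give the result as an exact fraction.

R_A = 25/2 kN, R_B = 47/2 kN

Load 1 — applied couple M₀=2 kN·m at a=1 m (b=L-a=3):
  R_A = M₀/L = 2/4 = 1/2 kN
  R_B = -M₀/L = -2/4 = -1/2 kN
Load 2 — triangular load w₀=18 kN/m (0→w₀ over full span):
  R_A = w₀L/6 = 18·4/6 = 12 kN
  R_B = w₀L/3 = 18·4/3 = 24 kN
Superposition: R_A = 25/2 kN, R_B = 47/2 kN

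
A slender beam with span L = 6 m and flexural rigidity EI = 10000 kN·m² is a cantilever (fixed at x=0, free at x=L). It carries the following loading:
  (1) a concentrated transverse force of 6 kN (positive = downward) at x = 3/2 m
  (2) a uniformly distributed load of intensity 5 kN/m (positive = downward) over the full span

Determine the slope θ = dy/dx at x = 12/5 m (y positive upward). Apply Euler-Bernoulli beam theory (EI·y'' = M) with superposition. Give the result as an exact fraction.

Load 1 — point force P=6 kN at a=3/2 m (b=L-a=9/2):
  θ_1 = -Pa²/(2EI)  [x>a] = -6·(3/2)²/(2·10000) = -27/40000 rad
Load 2 — uniform load w=5 kN/m over full span:
  θ_2 = -wx(x²-3Lx+3L²)/(6EI) = -5·(12/5)·((12/5)²-3·6·(12/5)+3·6²)/(6·10000) = -441/31250 rad
Superposition: θ = Σ θ_i = -14787/1000000 rad ≈ -0.014787 rad

θ(12/5) = -14787/1000000 rad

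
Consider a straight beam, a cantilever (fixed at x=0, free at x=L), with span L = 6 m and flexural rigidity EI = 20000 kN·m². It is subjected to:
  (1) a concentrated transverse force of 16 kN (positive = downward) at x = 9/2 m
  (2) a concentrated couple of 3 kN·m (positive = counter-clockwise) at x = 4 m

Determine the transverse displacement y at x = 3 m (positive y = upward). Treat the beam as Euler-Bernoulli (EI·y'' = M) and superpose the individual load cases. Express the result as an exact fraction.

Load 1 — point force P=16 kN at a=9/2 m (b=L-a=3/2):
  y_1 = -Px²(3a-x)/(6EI)  [x≤a] = -16·3²·(3·(9/2)-3)/(6·20000) = -63/5000 m
Load 2 — applied couple M₀=3 kN·m at a=4 m (b=L-a=2):
  y_2 = M₀x²/(2EI)  [x≤a] = 3·3²/(2·20000) = 27/40000 m
Superposition: y = Σ y_i = -477/40000 m ≈ -0.011925 m

y(3) = -477/40000 m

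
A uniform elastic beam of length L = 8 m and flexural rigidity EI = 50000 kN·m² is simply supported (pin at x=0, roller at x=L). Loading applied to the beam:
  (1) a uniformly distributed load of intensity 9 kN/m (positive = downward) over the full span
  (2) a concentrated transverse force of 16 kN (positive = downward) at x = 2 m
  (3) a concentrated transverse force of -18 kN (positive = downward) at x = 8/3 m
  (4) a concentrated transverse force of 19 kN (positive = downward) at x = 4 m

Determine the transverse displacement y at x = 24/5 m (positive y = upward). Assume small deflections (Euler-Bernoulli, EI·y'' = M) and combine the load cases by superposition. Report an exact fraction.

Load 1 — uniform load w=9 kN/m over full span:
  y_1 = -wx(L³-2Lx²+x³)/(24EI) = -9·(24/5)·(8³-2·8·(24/5)²+(24/5)³)/(24·50000) = -17856/1953125 m
Load 2 — point force P=16 kN at a=2 m (b=L-a=6):
  y_2 = -Pa(L-x)(2Lx-a²-x²)/(6LEI)  [x>a] = -16·2·(8-(24/5))·(2·8·(24/5)-2²-(24/5)²)/(6·8·50000) = -2488/1171875 m
Load 3 — point force P=-18 kN at a=8/3 m (b=L-a=16/3):
  y_3 = -Pa(L-x)(2Lx-a²-x²)/(6LEI)  [x>a] = -(-18)·(8/3)·(8-(24/5))·(2·8·(24/5)-(8/3)²-(24/5)²)/(6·8·50000) = 10496/3515625 m
Load 4 — point force P=19 kN at a=4 m (b=L-a=4):
  y_4 = -Pa(L-x)(2Lx-a²-x²)/(6LEI)  [x>a] = -19·4·(8-(24/5))·(2·8·(24/5)-4²-(24/5)²)/(6·8·50000) = -4484/1171875 m
Superposition: y = Σ y_i = -212804/17578125 m ≈ -0.012106 m

y(24/5) = -212804/17578125 m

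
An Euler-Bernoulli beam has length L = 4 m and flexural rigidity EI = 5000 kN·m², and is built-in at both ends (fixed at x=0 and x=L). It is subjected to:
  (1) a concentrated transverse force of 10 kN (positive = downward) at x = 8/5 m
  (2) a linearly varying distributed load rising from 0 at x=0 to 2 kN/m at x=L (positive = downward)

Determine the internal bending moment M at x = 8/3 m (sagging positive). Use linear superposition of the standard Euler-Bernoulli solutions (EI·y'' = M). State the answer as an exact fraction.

Load 1 — point force P=10 kN at a=8/5 m (b=L-a=12/5):
  M_1 = Pa²(a+3b)(L-x)/L³ - Pa²b/L²  [x>a] = 10·(8/5)²·((8/5)+3·(12/5))·(4-(8/3))/4³ - 10·(8/5)²·(12/5)/4² = 64/75 kN·m
Load 2 — triangular load w₀=2 kN/m (0→w₀ over full span):
  M_2 = 3w₀Lx/20 - w₀L²/30 - w₀x³/(6L) = 3·2·4·(8/3)/20 - 2·4²/30 - 2·(8/3)³/(6·4) = 224/405 kN·m
Superposition: M = Σ M_i = 2848/2025 kN·m ≈ 1.406420 kN·m

M(8/3) = 2848/2025 kN·m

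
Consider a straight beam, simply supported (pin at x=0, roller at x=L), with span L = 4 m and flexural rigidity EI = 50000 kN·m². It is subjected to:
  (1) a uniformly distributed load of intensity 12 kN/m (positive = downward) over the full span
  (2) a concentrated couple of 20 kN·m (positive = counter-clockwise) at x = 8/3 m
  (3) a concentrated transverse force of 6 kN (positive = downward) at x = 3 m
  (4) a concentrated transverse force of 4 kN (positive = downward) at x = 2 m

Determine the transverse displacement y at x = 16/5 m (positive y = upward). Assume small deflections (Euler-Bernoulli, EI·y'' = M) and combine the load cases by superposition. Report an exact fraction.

Load 1 — uniform load w=12 kN/m over full span:
  y_1 = -wx(L³-2Lx²+x³)/(24EI) = -12·(16/5)·(4³-2·4·(16/5)²+(16/5)³)/(24·50000) = -928/1953125 m
Load 2 — applied couple M₀=20 kN·m at a=8/3 m (b=L-a=4/3):
  y_2 = (M₀x³/(6L)-M₀(x-a)²/2+C₁x)/EI  [x>a] with C₁=M₀(3b²-L²)/(6L)=-80/9 = (20·(16/5)³/(6·4)-20·((16/5)-(8/3))²/2+(-80/9)·(16/5))/50000 = -56/703125 m
Load 3 — point force P=6 kN at a=3 m (b=L-a=1):
  y_3 = -Pa(L-x)(2Lx-a²-x²)/(6LEI)  [x>a] = -6·3·(4-(16/5))·(2·4·(16/5)-3²-(16/5)²)/(6·4·50000) = -477/6250000 m
Load 4 — point force P=4 kN at a=2 m (b=L-a=2):
  y_4 = -Pa(L-x)(2Lx-a²-x²)/(6LEI)  [x>a] = -4·2·(4-(16/5))·(2·4·(16/5)-2²-(16/5)²)/(6·4·50000) = -71/1171875 m
Superposition: y = Σ y_i = -194537/281250000 m ≈ -0.000692 m

y(16/5) = -194537/281250000 m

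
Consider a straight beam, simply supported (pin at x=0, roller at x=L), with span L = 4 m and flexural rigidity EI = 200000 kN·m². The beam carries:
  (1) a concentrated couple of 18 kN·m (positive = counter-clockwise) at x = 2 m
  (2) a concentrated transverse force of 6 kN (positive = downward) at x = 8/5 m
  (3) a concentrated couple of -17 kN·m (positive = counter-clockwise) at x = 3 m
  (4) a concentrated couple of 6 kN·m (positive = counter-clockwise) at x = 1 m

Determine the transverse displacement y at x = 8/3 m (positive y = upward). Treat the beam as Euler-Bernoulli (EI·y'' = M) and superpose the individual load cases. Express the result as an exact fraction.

y(8/3) = 13753/253125000 m

Load 1 — applied couple M₀=18 kN·m at a=2 m (b=L-a=2):
  y_1 = (M₀x³/(6L)-M₀(x-a)²/2+C₁x)/EI  [x>a] with C₁=M₀(3b²-L²)/(6L)=-3 = (18·(8/3)³/(6·4)-18·((8/3)-2)²/2+(-3)·(8/3))/200000 = 1/90000 m
Load 2 — point force P=6 kN at a=8/5 m (b=L-a=12/5):
  y_2 = -Pa(L-x)(2Lx-a²-x²)/(6LEI)  [x>a] = -6·(8/5)·(4-(8/3))·(2·4·(8/3)-(8/5)²-(8/3)²)/(6·4·200000) = -328/10546875 m
Load 3 — applied couple M₀=-17 kN·m at a=3 m (b=L-a=1):
  y_3 = (M₀x³/(6L)+C₁x)/EI  [x≤a] with C₁=M₀(3b²-L²)/(6L)=221/24 = ((-17)·(8/3)³/(6·4)+(221/24)·(8/3))/200000 = 901/16200000 m
Load 4 — applied couple M₀=6 kN·m at a=1 m (b=L-a=3):
  y_4 = (M₀x³/(6L)-M₀(x-a)²/2+C₁x)/EI  [x>a] with C₁=M₀(3b²-L²)/(6L)=11/4 = (6·(8/3)³/(6·4)-6·((8/3)-1)²/2+(11/4)·(8/3))/200000 = 101/5400000 m
Superposition: y = Σ y_i = 13753/253125000 m ≈ 0.000054 m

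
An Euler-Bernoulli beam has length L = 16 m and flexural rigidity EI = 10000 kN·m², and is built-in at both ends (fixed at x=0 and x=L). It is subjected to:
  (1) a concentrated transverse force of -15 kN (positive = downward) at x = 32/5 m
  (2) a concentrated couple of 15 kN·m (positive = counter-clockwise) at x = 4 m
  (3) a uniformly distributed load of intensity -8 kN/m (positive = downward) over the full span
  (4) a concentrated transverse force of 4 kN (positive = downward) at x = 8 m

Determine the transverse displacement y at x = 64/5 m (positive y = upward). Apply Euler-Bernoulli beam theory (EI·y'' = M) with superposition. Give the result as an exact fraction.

Load 1 — point force P=-15 kN at a=32/5 m (b=L-a=48/5):
  y_1 = -Pa²(L-x)²(3bL-(3b+a)(L-x))/(6L³EI)  [x>a] = -(-15)·(32/5)²·(16-(64/5))²·(3·(48/5)·16-(3·(48/5)+(32/5))·(16-(64/5)))/(6·16³·10000) = 17408/1953125 m
Load 2 — applied couple M₀=15 kN·m at a=4 m (b=L-a=12):
  y_2 = (R_Ax³/6 - M_Ax²/2 - M₀(x-a)²/2)/EI  [x>a] with R_A=135/128, M_A=-45/16 = ((135/128)·(64/5)³/6 - (-45/16)·(64/5)²/2 - 15·((64/5)-4)²/2)/10000 = 57/31250 m
Load 3 — uniform load w=-8 kN/m over full span:
  y_3 = -wx²(L-x)²/(24EI) = -(-8)·(64/5)²·(16-(64/5))²/(24·10000) = 65536/1171875 m
Load 4 — point force P=4 kN at a=8 m (b=L-a=8):
  y_4 = -Pa²(L-x)²(3bL-(3b+a)(L-x))/(6L³EI)  [x>a] = -4·8²·(16-(64/5))²·(3·8·16-(3·8+8)·(16-(64/5)))/(6·16³·10000) = -704/234375 m
Superposition: y = Σ y_i = 248661/3906250 m ≈ 0.063657 m

y(64/5) = 248661/3906250 m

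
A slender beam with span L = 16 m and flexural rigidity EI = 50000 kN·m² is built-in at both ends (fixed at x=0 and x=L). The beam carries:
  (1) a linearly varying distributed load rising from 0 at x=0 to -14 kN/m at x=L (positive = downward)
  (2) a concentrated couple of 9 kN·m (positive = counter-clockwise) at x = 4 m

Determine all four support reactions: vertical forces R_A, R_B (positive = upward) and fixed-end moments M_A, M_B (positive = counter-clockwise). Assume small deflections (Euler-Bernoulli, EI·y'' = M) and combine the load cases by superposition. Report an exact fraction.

Load 1 — triangular load w₀=-14 kN/m (0→w₀ over full span):
  R_A = 3w₀L/20 = 3·(-14)·16/20 = -168/5 kN
  M_A = w₀L²/30 = (-14)·16²/30 = -1792/15 kN·m
  R_B = 7w₀L/20 = 7·(-14)·16/20 = -392/5 kN
  M_B = -w₀L²/20 = -(-14)·16²/20 = 896/5 kN·m
Load 2 — applied couple M₀=9 kN·m at a=4 m (b=L-a=12):
  R_A = 6M₀ab/L³ = 6·9·4·12/16³ = 81/128 kN
  M_A = M₀b(2a-b)/L² = 9·12·(2·4-12)/16² = -27/16 kN·m
  R_B = -6M₀ab/L³ = -6·9·4·12/16³ = -81/128 kN
  M_B = M₀a(2b-a)/L² = 9·4·(2·12-4)/16² = 45/16 kN·m
Superposition: R_A = -21099/640 kN, M_A = -29077/240 kN·m, R_B = -50581/640 kN, M_B = 14561/80 kN·m

R_A = -21099/640 kN, M_A = -29077/240 kN·m, R_B = -50581/640 kN, M_B = 14561/80 kN·m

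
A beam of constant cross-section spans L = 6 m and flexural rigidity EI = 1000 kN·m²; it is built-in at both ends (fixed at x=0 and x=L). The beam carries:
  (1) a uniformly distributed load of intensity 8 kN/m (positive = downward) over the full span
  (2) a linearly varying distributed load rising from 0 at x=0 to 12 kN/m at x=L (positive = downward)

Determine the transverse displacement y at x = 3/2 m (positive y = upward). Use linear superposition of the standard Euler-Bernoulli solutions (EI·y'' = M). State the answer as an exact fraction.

y(3/2) = -16281/640000 m

Load 1 — uniform load w=8 kN/m over full span:
  y_1 = -wx²(L-x)²/(24EI) = -8·(3/2)²·(6-(3/2))²/(24·1000) = -243/16000 m
Load 2 — triangular load w₀=12 kN/m (0→w₀ over full span):
  y_2 = -w₀x²(L-x)²(x+2L)/(120LEI) = -12·(3/2)²·(6-(3/2))²·((3/2)+2·6)/(120·6·1000) = -6561/640000 m
Superposition: y = Σ y_i = -16281/640000 m ≈ -0.025439 m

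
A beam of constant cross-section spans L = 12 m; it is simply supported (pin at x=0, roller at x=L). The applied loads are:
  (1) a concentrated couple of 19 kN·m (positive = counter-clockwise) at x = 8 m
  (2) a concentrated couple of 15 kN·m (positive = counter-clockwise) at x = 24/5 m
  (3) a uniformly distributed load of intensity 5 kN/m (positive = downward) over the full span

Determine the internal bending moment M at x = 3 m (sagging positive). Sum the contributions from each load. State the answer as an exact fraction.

Load 1 — applied couple M₀=19 kN·m at a=8 m (b=L-a=4):
  M_1 = M₀x/L  [x≤a] = 19·3/12 = 19/4 kN·m
Load 2 — applied couple M₀=15 kN·m at a=24/5 m (b=L-a=36/5):
  M_2 = M₀x/L  [x≤a] = 15·3/12 = 15/4 kN·m
Load 3 — uniform load w=5 kN/m over full span:
  M_3 = wx(L-x)/2 = 5·3·(12-3)/2 = 135/2 kN·m
Superposition: M = Σ M_i = 76 kN·m ≈ 76.000000 kN·m

M(3) = 76 kN·m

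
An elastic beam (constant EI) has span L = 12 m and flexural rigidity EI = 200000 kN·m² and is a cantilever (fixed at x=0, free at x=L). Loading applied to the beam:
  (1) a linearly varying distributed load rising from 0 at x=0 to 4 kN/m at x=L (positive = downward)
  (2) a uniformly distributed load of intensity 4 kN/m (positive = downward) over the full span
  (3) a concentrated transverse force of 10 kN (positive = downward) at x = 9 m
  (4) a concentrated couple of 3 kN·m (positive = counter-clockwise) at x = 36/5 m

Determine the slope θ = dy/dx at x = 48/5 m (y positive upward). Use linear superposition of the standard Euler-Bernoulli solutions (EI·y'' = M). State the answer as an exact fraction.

θ(48/5) = -1488393/125000000 rad

Load 1 — triangular load w₀=4 kN/m (0→w₀ over full span):
  θ_1 = (w₀Lx²/4-w₀L²x/3-w₀x⁴/(24L))/EI = (4·12·(48/5)²/4-4·12²·(48/5)/3-4·(48/5)⁴/(24·12))/200000 = -8352/1953125 rad
Load 2 — uniform load w=4 kN/m over full span:
  θ_2 = -wx(x²-3Lx+3L²)/(6EI) = -4·(48/5)·((48/5)²-3·12·(48/5)+3·12²)/(6·200000) = -2232/390625 rad
Load 3 — point force P=10 kN at a=9 m (b=L-a=3):
  θ_3 = -Pa²/(2EI)  [x>a] = -10·9²/(2·200000) = -81/40000 rad
Load 4 — applied couple M₀=3 kN·m at a=36/5 m (b=L-a=24/5):
  θ_4 = M₀a/EI  [x>a] = 3·(36/5)/200000 = 27/250000 rad
Superposition: θ = Σ θ_i = -1488393/125000000 rad ≈ -0.011907 rad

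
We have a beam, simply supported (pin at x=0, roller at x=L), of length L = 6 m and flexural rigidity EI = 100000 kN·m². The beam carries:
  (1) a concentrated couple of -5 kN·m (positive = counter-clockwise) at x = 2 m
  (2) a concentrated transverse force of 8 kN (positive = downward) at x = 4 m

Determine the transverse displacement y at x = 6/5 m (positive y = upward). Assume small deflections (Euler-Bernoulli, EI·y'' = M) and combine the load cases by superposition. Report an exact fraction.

Load 1 — applied couple M₀=-5 kN·m at a=2 m (b=L-a=4):
  y_1 = (M₀x³/(6L)+C₁x)/EI  [x≤a] with C₁=M₀(3b²-L²)/(6L)=-5/3 = ((-5)·(6/5)³/(6·6)+(-5/3)·(6/5))/100000 = -7/312500 m
Load 2 — point force P=8 kN at a=4 m (b=L-a=2):
  y_2 = -Pbx(L²-b²-x²)/(6LEI)  [x≤a] = -8·2·(6/5)·(6²-2²-(6/5)²)/(6·6·100000) = -191/1171875 m
Superposition: y = Σ y_i = -869/4687500 m ≈ -0.000185 m

y(6/5) = -869/4687500 m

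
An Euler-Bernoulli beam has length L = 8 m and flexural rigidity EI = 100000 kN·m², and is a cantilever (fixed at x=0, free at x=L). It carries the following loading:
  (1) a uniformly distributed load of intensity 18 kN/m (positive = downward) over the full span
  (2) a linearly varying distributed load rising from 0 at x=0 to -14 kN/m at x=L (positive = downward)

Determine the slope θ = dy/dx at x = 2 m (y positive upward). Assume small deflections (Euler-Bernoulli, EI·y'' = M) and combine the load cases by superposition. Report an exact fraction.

θ(2) = -803/200000 rad

Load 1 — uniform load w=18 kN/m over full span:
  θ_1 = -wx(x²-3Lx+3L²)/(6EI) = -18·2·(2²-3·8·2+3·8²)/(6·100000) = -111/12500 rad
Load 2 — triangular load w₀=-14 kN/m (0→w₀ over full span):
  θ_2 = (w₀Lx²/4-w₀L²x/3-w₀x⁴/(24L))/EI = ((-14)·8·2²/4-(-14)·8²·2/3-(-14)·2⁴/(24·8))/100000 = 973/200000 rad
Superposition: θ = Σ θ_i = -803/200000 rad ≈ -0.004015 rad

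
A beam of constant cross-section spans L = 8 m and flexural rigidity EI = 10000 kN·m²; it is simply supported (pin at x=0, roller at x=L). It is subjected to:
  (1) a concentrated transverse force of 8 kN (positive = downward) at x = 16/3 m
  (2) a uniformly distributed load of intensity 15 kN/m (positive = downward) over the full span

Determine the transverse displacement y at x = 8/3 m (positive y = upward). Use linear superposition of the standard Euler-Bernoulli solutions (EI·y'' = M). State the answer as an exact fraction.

y(8/3) = -11456/151875 m

Load 1 — point force P=8 kN at a=16/3 m (b=L-a=8/3):
  y_1 = -Pbx(L²-b²-x²)/(6LEI)  [x≤a] = -8·(8/3)·(8/3)·(8²-(8/3)²-(8/3)²)/(6·8·10000) = -896/151875 m
Load 2 — uniform load w=15 kN/m over full span:
  y_2 = -wx(L³-2Lx²+x³)/(24EI) = -15·(8/3)·(8³-2·8·(8/3)²+(8/3)³)/(24·10000) = -704/10125 m
Superposition: y = Σ y_i = -11456/151875 m ≈ -0.075430 m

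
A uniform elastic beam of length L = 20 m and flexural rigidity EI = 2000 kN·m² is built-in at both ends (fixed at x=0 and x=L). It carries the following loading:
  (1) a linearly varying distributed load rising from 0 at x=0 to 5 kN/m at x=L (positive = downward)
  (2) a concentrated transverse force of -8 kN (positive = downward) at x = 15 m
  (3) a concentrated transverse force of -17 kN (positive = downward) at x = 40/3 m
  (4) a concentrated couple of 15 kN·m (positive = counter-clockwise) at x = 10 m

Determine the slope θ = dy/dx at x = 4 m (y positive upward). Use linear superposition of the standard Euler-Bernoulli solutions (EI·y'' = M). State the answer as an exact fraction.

Load 1 — triangular load w₀=5 kN/m (0→w₀ over full span):
  θ_1 = -w₀(2x(L-x)(L-2x)(x+2L)+x²(L-x)²)/(120LEI) = -5·(2·4·(20-4)·(20-2·4)·(4+2·20)+4²·(20-4)²)/(120·20·2000) = -28/375 rad
Load 2 — point force P=-8 kN at a=15 m (b=L-a=5):
  θ_2 = -Pb²x(2aL-(3a+b)x)/(2L³EI)  [x≤a] = -(-8)·5²·4·(2·15·20-(3·15+5)·4)/(2·20³·2000) = 1/100 rad
Load 3 — point force P=-17 kN at a=40/3 m (b=L-a=20/3):
  θ_3 = -Pb²x(2aL-(3a+b)x)/(2L³EI)  [x≤a] = -(-17)·(20/3)²·4·(2·(40/3)·20-(3·(40/3)+(20/3))·4)/(2·20³·2000) = 221/6750 rad
Load 4 — applied couple M₀=15 kN·m at a=10 m (b=L-a=10):
  θ_4 = (R_Ax²/2 - M_Ax)/EI  [x≤a] with R_A=9/8, M_A=15/4 = ((9/8)·4²/2 - (15/4)·4)/2000 = -3/1000 rad
Superposition: θ = Σ θ_i = -943/27000 rad ≈ -0.034926 rad

θ(4) = -943/27000 rad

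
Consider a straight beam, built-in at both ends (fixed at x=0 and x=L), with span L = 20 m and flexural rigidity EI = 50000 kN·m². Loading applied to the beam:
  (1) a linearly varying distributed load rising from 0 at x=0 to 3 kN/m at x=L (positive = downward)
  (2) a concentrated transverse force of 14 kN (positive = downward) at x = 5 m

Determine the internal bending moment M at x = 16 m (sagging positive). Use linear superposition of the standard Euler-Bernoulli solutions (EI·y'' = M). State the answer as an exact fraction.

Load 1 — triangular load w₀=3 kN/m (0→w₀ over full span):
  M_1 = 3w₀Lx/20 - w₀L²/30 - w₀x³/(6L) = 3·3·20·16/20 - 3·20²/30 - 3·16³/(6·20) = 8/5 kN·m
Load 2 — point force P=14 kN at a=5 m (b=L-a=15):
  M_2 = Pa²(a+3b)(L-x)/L³ - Pa²b/L²  [x>a] = 14·5²·(5+3·15)·(20-16)/20³ - 14·5²·15/20² = -35/8 kN·m
Superposition: M = Σ M_i = -111/40 kN·m ≈ -2.775000 kN·m

M(16) = -111/40 kN·m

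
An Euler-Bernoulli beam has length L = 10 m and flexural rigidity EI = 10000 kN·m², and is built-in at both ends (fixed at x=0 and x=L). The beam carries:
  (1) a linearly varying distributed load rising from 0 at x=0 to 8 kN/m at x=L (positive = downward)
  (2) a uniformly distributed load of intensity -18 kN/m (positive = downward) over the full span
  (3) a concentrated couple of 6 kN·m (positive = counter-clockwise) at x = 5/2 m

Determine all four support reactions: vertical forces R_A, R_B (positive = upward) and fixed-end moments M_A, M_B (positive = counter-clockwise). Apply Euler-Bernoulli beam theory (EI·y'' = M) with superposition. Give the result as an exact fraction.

R_A = -3093/40 kN, M_A = -2987/24 kN·m, R_B = -2507/40 kN, M_B = 895/8 kN·m

Load 1 — triangular load w₀=8 kN/m (0→w₀ over full span):
  R_A = 3w₀L/20 = 3·8·10/20 = 12 kN
  M_A = w₀L²/30 = 8·10²/30 = 80/3 kN·m
  R_B = 7w₀L/20 = 7·8·10/20 = 28 kN
  M_B = -w₀L²/20 = -8·10²/20 = -40 kN·m
Load 2 — uniform load w=-18 kN/m over full span:
  R_A = wL/2 = (-18)·10/2 = -90 kN
  M_A = wL²/12 = (-18)·10²/12 = -150 kN·m
  R_B = wL/2 = (-18)·10/2 = -90 kN
  M_B = -wL²/12 = -(-18)·10²/12 = 150 kN·m
Load 3 — applied couple M₀=6 kN·m at a=5/2 m (b=L-a=15/2):
  R_A = 6M₀ab/L³ = 6·6·(5/2)·(15/2)/10³ = 27/40 kN
  M_A = M₀b(2a-b)/L² = 6·(15/2)·(2·(5/2)-(15/2))/10² = -9/8 kN·m
  R_B = -6M₀ab/L³ = -6·6·(5/2)·(15/2)/10³ = -27/40 kN
  M_B = M₀a(2b-a)/L² = 6·(5/2)·(2·(15/2)-(5/2))/10² = 15/8 kN·m
Superposition: R_A = -3093/40 kN, M_A = -2987/24 kN·m, R_B = -2507/40 kN, M_B = 895/8 kN·m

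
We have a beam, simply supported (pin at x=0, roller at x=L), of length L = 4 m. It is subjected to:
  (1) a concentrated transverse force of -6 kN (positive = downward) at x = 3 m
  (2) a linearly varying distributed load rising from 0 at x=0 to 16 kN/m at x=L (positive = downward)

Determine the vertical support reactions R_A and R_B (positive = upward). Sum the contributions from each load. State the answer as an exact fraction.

Load 1 — point force P=-6 kN at a=3 m (b=L-a=1):
  R_A = Pb/L = (-6)·1/4 = -3/2 kN
  R_B = Pa/L = (-6)·3/4 = -9/2 kN
Load 2 — triangular load w₀=16 kN/m (0→w₀ over full span):
  R_A = w₀L/6 = 16·4/6 = 32/3 kN
  R_B = w₀L/3 = 16·4/3 = 64/3 kN
Superposition: R_A = 55/6 kN, R_B = 101/6 kN

R_A = 55/6 kN, R_B = 101/6 kN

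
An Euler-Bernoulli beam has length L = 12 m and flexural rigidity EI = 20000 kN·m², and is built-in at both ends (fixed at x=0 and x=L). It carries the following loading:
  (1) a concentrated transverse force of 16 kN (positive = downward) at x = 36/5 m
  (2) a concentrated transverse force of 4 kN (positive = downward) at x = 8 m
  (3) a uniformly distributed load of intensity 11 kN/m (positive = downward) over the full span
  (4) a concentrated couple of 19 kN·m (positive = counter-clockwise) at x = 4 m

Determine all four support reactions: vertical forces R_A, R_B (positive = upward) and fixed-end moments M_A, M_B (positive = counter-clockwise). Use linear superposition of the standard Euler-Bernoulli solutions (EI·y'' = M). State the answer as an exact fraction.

Load 1 — point force P=16 kN at a=36/5 m (b=L-a=24/5):
  R_A = Pb²(3a+b)/L³ = 16·(24/5)²·(3·(36/5)+(24/5))/12³ = 704/125 kN
  M_A = Pab²/L² = 16·(36/5)·(24/5)²/12² = 2304/125 kN·m
  R_B = Pa²(a+3b)/L³ = 16·(36/5)²·((36/5)+3·(24/5))/12³ = 1296/125 kN
  M_B = -Pa²b/L² = -16·(36/5)²·(24/5)/12² = -3456/125 kN·m
Load 2 — point force P=4 kN at a=8 m (b=L-a=4):
  R_A = Pb²(3a+b)/L³ = 4·4²·(3·8+4)/12³ = 28/27 kN
  M_A = Pab²/L² = 4·8·4²/12² = 32/9 kN·m
  R_B = Pa²(a+3b)/L³ = 4·8²·(8+3·4)/12³ = 80/27 kN
  M_B = -Pa²b/L² = -4·8²·4/12² = -64/9 kN·m
Load 3 — uniform load w=11 kN/m over full span:
  R_A = wL/2 = 11·12/2 = 66 kN
  M_A = wL²/12 = 11·12²/12 = 132 kN·m
  R_B = wL/2 = 11·12/2 = 66 kN
  M_B = -wL²/12 = -11·12²/12 = -132 kN·m
Load 4 — applied couple M₀=19 kN·m at a=4 m (b=L-a=8):
  R_A = 6M₀ab/L³ = 6·19·4·8/12³ = 19/9 kN
  M_A = M₀b(2a-b)/L² = 19·8·(2·4-8)/12² = 0 kN·m
  R_B = -6M₀ab/L³ = -6·19·4·8/12³ = -19/9 kN
  M_B = M₀a(2b-a)/L² = 19·4·(2·8-4)/12² = 19/3 kN·m
Superposition: R_A = 252383/3375 kN, M_A = 173236/1125 kN·m, R_B = 260617/3375 kN, M_B = -180479/1125 kN·m

R_A = 252383/3375 kN, M_A = 173236/1125 kN·m, R_B = 260617/3375 kN, M_B = -180479/1125 kN·m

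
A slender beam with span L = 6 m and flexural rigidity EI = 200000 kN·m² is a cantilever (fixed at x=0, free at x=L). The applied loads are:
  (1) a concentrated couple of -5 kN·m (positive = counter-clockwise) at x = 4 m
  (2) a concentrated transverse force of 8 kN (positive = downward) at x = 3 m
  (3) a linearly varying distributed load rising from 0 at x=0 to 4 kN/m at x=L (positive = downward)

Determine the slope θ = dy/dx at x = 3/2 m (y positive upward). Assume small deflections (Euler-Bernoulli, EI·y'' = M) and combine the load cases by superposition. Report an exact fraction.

θ(3/2) = -5961/12800000 rad

Load 1 — applied couple M₀=-5 kN·m at a=4 m (b=L-a=2):
  θ_1 = M₀x/EI  [x≤a] = (-5)·(3/2)/200000 = -3/80000 rad
Load 2 — point force P=8 kN at a=3 m (b=L-a=3):
  θ_2 = -Px(2a-x)/(2EI)  [x≤a] = -8·(3/2)·(2·3-(3/2))/(2·200000) = -27/200000 rad
Load 3 — triangular load w₀=4 kN/m (0→w₀ over full span):
  θ_3 = (w₀Lx²/4-w₀L²x/3-w₀x⁴/(24L))/EI = (4·6·(3/2)²/4-4·6²·(3/2)/3-4·(3/2)⁴/(24·6))/200000 = -3753/12800000 rad
Superposition: θ = Σ θ_i = -5961/12800000 rad ≈ -0.000466 rad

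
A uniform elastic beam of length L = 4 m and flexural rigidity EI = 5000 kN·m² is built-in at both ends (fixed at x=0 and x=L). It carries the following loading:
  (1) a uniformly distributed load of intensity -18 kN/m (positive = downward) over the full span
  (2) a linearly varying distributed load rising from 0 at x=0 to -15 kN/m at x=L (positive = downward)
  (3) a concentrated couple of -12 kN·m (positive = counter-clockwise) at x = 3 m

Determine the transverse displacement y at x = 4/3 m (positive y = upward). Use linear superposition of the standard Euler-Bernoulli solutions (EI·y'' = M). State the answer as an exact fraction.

y(4/3) = 1843/607500 m

Load 1 — uniform load w=-18 kN/m over full span:
  y_1 = -wx²(L-x)²/(24EI) = -(-18)·(4/3)²·(4-(4/3))²/(24·5000) = 32/16875 m
Load 2 — triangular load w₀=-15 kN/m (0→w₀ over full span):
  y_2 = -w₀x²(L-x)²(x+2L)/(120LEI) = -(-15)·(4/3)²·(4-(4/3))²·((4/3)+2·4)/(120·4·5000) = 112/151875 m
Load 3 — applied couple M₀=-12 kN·m at a=3 m (b=L-a=1):
  y_3 = (R_Ax³/6 - M_Ax²/2)/EI  [x≤a] with R_A=-27/8, M_A=-15/4 = ((-27/8)·(4/3)³/6 - (-15/4)·(4/3)²/2)/5000 = 1/2500 m
Superposition: y = Σ y_i = 1843/607500 m ≈ 0.003034 m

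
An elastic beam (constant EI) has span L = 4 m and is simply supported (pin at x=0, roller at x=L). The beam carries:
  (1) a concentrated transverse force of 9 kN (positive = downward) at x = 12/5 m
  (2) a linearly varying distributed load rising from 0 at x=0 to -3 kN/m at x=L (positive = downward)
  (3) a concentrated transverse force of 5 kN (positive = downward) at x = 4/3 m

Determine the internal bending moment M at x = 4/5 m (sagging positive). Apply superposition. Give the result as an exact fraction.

Load 1 — point force P=9 kN at a=12/5 m (b=L-a=8/5):
  M_1 = Pbx/L  [x≤a] = 9·(8/5)·(4/5)/4 = 72/25 kN·m
Load 2 — triangular load w₀=-3 kN/m (0→w₀ over full span):
  M_2 = w₀Lx/6 - w₀x³/(6L) = (-3)·4·(4/5)/6 - (-3)·(4/5)³/(6·4) = -192/125 kN·m
Load 3 — point force P=5 kN at a=4/3 m (b=L-a=8/3):
  M_3 = Pbx/L  [x≤a] = 5·(8/3)·(4/5)/4 = 8/3 kN·m
Superposition: M = Σ M_i = 1504/375 kN·m ≈ 4.010667 kN·m

M(4/5) = 1504/375 kN·m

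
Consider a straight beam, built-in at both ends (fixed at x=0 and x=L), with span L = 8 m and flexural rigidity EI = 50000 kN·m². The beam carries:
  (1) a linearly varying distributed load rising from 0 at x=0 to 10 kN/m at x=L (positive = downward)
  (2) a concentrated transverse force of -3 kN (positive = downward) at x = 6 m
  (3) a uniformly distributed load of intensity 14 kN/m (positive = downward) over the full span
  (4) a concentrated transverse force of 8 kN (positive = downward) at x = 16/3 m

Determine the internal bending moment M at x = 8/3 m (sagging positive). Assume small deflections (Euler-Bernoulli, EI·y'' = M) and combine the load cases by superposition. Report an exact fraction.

M(8/3) = 20911/648 kN·m

Load 1 — triangular load w₀=10 kN/m (0→w₀ over full span):
  M_1 = 3w₀Lx/20 - w₀L²/30 - w₀x³/(6L) = 3·10·8·(8/3)/20 - 10·8²/30 - 10·(8/3)³/(6·8) = 544/81 kN·m
Load 2 — point force P=-3 kN at a=6 m (b=L-a=2):
  M_2 = Pb²(3a+b)x/L³ - Pab²/L²  [x≤a] = (-3)·2²·(3·6+2)·(8/3)/8³ - (-3)·6·2²/8² = -1/8 kN·m
Load 3 — uniform load w=14 kN/m over full span:
  M_3 = wLx/2 - wL²/12 - wx²/2 = 14·8·(8/3)/2 - 14·8²/12 - 14·(8/3)²/2 = 224/9 kN·m
Load 4 — point force P=8 kN at a=16/3 m (b=L-a=8/3):
  M_4 = Pb²(3a+b)x/L³ - Pab²/L²  [x≤a] = 8·(8/3)²·(3·(16/3)+(8/3))·(8/3)/8³ - 8·(16/3)·(8/3)²/8² = 64/81 kN·m
Superposition: M = Σ M_i = 20911/648 kN·m ≈ 32.270062 kN·m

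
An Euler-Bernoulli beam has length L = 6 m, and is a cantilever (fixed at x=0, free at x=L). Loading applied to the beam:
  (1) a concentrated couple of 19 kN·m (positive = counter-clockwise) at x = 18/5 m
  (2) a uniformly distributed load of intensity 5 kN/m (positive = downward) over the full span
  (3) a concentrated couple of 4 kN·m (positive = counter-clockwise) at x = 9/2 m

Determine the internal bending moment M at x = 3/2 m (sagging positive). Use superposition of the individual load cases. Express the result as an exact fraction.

M(3/2) = -221/8 kN·m

Load 1 — applied couple M₀=19 kN·m at a=18/5 m (b=L-a=12/5):
  M_1 = M₀  [x≤a] = 19 = 19 kN·m
Load 2 — uniform load w=5 kN/m over full span:
  M_2 = -w(L-x)²/2 = -5·(6-(3/2))²/2 = -405/8 kN·m
Load 3 — applied couple M₀=4 kN·m at a=9/2 m (b=L-a=3/2):
  M_3 = M₀  [x≤a] = 4 = 4 kN·m
Superposition: M = Σ M_i = -221/8 kN·m ≈ -27.625000 kN·m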